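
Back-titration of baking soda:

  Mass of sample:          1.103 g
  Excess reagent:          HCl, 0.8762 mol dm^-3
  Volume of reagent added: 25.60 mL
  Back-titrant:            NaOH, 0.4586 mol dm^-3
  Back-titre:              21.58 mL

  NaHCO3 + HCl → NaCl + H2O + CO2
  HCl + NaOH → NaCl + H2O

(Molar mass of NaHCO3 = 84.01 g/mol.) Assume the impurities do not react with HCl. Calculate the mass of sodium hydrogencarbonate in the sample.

n(HCl) added = 0.02560 × 0.8762 = 0.02243 mol
n(NaOH) used in back-titration = 0.02158 × 0.4586 = 9.897 × 10^-3 mol
n(HCl) left over = 9.897 × 10^-3 mol (1:1 ratio)
n(HCl) consumed by analyte = 0.02243 − 9.897 × 10^-3 = 0.01253 mol
n(NaHCO3) = 0.01253 mol (1:1 ratio)
mass of NaHCO3 = 0.01253 × 84.01 = 1.053 g

1.053 g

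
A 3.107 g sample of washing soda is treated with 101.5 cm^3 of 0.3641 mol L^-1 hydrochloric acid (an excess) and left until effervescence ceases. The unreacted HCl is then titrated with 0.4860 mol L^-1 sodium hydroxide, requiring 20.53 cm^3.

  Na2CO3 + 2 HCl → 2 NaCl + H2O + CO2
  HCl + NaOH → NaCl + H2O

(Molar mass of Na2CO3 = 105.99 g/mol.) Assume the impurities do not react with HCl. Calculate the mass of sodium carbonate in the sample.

n(HCl) added = 0.1015 × 0.3641 = 0.03696 mol
n(NaOH) used in back-titration = 0.02053 × 0.4860 = 9.978 × 10^-3 mol
n(HCl) left over = 9.978 × 10^-3 mol (1:1 ratio)
n(HCl) consumed by analyte = 0.03696 − 9.978 × 10^-3 = 0.02698 mol
From the 1:2 ratio, n(Na2CO3) = 1/2 × 0.02698 = 0.01349 mol
mass of Na2CO3 = 0.01349 × 105.99 = 1.430 g

1.430 g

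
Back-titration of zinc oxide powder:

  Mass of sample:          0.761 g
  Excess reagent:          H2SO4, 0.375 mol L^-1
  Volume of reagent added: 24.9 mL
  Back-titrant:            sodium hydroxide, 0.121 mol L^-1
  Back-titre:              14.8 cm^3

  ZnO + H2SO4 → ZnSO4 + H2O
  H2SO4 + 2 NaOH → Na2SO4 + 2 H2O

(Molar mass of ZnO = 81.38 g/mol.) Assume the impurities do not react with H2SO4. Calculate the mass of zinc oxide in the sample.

0.687 g

n(H2SO4) added = 0.0249 × 0.375 = 9.34 × 10^-3 mol
n(NaOH) used in back-titration = 0.0148 × 0.121 = 1.79 × 10^-3 mol
From the 1:2 ratio, n(H2SO4) left over = 1/2 × 1.79 × 10^-3 = 8.95 × 10^-4 mol
n(H2SO4) consumed by analyte = 9.34 × 10^-3 − 8.95 × 10^-4 = 8.44 × 10^-3 mol
n(ZnO) = 8.44 × 10^-3 mol (1:1 ratio)
mass of ZnO = 8.44 × 10^-3 × 81.38 = 0.687 g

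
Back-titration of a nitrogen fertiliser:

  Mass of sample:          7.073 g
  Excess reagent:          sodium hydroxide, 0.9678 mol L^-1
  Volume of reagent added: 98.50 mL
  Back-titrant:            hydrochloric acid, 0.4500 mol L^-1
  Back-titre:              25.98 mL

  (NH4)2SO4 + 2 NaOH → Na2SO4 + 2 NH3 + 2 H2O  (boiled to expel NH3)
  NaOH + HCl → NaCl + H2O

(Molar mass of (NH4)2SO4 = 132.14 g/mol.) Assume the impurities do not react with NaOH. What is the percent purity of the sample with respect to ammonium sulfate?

n(NaOH) added = 0.09850 × 0.9678 = 0.09533 mol
n(HCl) used in back-titration = 0.02598 × 0.4500 = 0.01169 mol
n(NaOH) left over = 0.01169 mol (1:1 ratio)
n(NaOH) consumed by analyte = 0.09533 − 0.01169 = 0.08364 mol
From the 1:2 ratio, n((NH4)2SO4) = 1/2 × 0.08364 = 0.04182 mol
mass of (NH4)2SO4 = 0.04182 × 132.14 = 5.526 g
% (NH4)2SO4 = 5.526 / 7.073 × 100 = 78.13 %

78.13 %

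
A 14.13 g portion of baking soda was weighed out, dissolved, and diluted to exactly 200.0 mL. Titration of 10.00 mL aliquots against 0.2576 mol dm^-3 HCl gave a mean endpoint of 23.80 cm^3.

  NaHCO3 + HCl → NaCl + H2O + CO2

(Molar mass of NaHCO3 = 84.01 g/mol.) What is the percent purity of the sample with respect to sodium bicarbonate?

72.90 %

n(HCl) per titration = 0.02380 × 0.2576 = 6.131 × 10^-3 mol
n(NaHCO3) in each aliquot = 6.131 × 10^-3 mol (1:1 ratio)
n(NaHCO3) in the whole flask = 6.131 × 10^-3 × 200.0/10.00 = 0.1226 mol
mass of NaHCO3 = 0.1226 × 84.01 = 10.30 g
% NaHCO3 = 10.30 / 14.13 × 100 = 72.90 %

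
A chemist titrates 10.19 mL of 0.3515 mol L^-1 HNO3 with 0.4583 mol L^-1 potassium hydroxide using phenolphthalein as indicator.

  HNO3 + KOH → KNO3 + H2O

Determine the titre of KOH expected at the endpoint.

n(HNO3) = 0.01019 L × 0.3515 mol/L = 3.582 × 10^-3 mol
n(KOH) = 3.582 × 10^-3 mol (1:1 stoichiometry)
V(KOH) = 3.582 × 10^-3 mol / 0.4583 mol/L = 0.007815 L = 7.815 mL

7.815 mL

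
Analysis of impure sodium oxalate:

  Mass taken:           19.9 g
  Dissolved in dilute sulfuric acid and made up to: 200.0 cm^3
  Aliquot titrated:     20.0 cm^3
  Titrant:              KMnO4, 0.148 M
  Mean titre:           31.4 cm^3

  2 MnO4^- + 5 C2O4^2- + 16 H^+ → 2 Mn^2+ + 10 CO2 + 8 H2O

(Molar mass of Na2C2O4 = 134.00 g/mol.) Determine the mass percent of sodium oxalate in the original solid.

78.2 %

n(KMnO4) per titration = 0.0314 × 0.148 = 4.65 × 10^-3 mol
From the 5:2 ratio, n(Na2C2O4) in each aliquot = 5/2 × 4.65 × 10^-3 = 0.0116 mol
n(Na2C2O4) in the whole flask = 0.0116 × 200.0/20.0 = 0.116 mol
mass of Na2C2O4 = 0.116 × 134.00 = 15.6 g
% Na2C2O4 = 15.6 / 19.9 × 100 = 78.2 %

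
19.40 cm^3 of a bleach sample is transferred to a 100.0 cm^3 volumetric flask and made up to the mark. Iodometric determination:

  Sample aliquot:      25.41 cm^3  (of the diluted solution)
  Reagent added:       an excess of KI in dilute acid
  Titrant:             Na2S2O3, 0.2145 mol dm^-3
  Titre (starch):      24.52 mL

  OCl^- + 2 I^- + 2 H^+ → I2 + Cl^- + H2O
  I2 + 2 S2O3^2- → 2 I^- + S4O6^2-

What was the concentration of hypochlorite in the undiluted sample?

n(S2O3^2-) = 0.02452 × 0.2145 = 5.260 × 10^-3 mol
n(I2) = n(S2O3^2-)/2 = 2.630 × 10^-3 mol
n(OCl^-) in the aliquot = 2.630 × 10^-3 mol (1:1 ratio)
[OCl^-]_dilute = 2.630 × 10^-3 / 0.02541 = 0.1035 mol/L
[OCl^-]_original = 0.1035 × 100.0/19.40 = 0.5335 mol/L

0.5335 mol/L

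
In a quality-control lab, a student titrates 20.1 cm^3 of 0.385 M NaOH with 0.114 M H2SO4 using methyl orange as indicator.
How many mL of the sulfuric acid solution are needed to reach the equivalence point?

2 NaOH + H2SO4 → Na2SO4 + 2 H2O
n(NaOH) = 0.0201 L × 0.385 mol/L = 7.74 × 10^-3 mol
From the 1:2 stoichiometry, n(H2SO4) = 1/2 × 7.74 × 10^-3 = 3.87 × 10^-3 mol
V(H2SO4) = 3.87 × 10^-3 mol / 0.114 mol/L = 0.0339 L = 33.9 mL

33.9 mL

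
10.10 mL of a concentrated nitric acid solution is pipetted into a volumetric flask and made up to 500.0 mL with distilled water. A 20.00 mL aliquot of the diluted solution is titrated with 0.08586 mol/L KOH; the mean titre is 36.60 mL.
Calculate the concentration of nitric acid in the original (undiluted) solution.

HNO3 + KOH → KNO3 + H2O
n(KOH) = 0.03660 × 0.08586 = 3.142 × 10^-3 mol
n(HNO3) in the aliquot = 3.142 × 10^-3 mol (1:1 ratio)
[HNO3]_dilute = 3.142 × 10^-3 / 0.02000 = 0.1571 mol/L
Dilution factor = 500.0 / 10.10 = 49.50
[HNO3]_stock = 0.1571 × 49.50 = 7.778 mol/L

7.778 mol/L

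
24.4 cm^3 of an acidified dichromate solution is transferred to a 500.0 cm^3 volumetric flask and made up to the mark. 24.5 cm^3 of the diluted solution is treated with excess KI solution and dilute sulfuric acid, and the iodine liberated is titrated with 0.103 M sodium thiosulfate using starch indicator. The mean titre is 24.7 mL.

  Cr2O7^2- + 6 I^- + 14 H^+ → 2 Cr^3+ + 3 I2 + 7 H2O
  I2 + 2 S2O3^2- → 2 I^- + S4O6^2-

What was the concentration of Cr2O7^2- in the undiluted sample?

0.355 M

n(S2O3^2-) = 0.0247 × 0.103 = 2.54 × 10^-3 mol
n(I2) = n(S2O3^2-)/2 = 1.27 × 10^-3 mol
From the 1:3 ratio, n(Cr2O7^2-) in the aliquot = 1/3 × 1.27 × 10^-3 = 4.24 × 10^-4 mol
[Cr2O7^2-]_dilute = 4.24 × 10^-4 / 0.0245 = 0.0173 mol/L
[Cr2O7^2-]_original = 0.0173 × 500.0/24.4 = 0.355 mol/L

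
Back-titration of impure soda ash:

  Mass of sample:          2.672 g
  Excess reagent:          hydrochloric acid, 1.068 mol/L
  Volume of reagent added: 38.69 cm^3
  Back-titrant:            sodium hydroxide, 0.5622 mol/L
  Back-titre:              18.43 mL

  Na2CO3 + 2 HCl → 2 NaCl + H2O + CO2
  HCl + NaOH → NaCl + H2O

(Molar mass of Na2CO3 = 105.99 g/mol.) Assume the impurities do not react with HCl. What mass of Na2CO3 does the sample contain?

n(HCl) added = 0.03869 × 1.068 = 0.04132 mol
n(NaOH) used in back-titration = 0.01843 × 0.5622 = 0.01036 mol
n(HCl) left over = 0.01036 mol (1:1 ratio)
n(HCl) consumed by analyte = 0.04132 − 0.01036 = 0.03096 mol
From the 1:2 ratio, n(Na2CO3) = 1/2 × 0.03096 = 0.01548 mol
mass of Na2CO3 = 0.01548 × 105.99 = 1.641 g

1.641 g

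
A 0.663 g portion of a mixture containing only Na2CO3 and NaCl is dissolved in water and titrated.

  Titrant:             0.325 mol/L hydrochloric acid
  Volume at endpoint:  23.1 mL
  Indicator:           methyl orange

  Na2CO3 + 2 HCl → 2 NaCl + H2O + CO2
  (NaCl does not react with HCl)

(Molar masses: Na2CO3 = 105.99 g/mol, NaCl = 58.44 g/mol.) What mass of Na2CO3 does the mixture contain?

n(HCl) = 0.0231 × 0.325 = 7.51 × 10^-3 mol
Let x = n(Na2CO3), y = n(NaCl).
Titrant: 2x = 7.51 × 10^-3;  mass: 105.99x + 58.44y = 0.663
Solving, x = 3.75 × 10^-3 mol, y = 4.54 × 10^-3 mol
mass of Na2CO3 = 3.75 × 10^-3 × 105.99 = 0.398 g

0.398 g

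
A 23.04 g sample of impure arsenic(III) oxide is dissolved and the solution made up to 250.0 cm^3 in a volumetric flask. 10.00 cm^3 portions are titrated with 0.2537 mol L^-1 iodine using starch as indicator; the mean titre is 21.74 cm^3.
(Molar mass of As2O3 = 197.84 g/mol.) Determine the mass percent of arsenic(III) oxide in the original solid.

As2O3 + 2 I2 + 2 H2O → As2O5 + 4 HI
n(I2) per titration = 0.02174 × 0.2537 = 5.515 × 10^-3 mol
From the 1:2 ratio, n(As2O3) in each aliquot = 1/2 × 5.515 × 10^-3 = 2.758 × 10^-3 mol
n(As2O3) in the whole flask = 2.758 × 10^-3 × 250.0/10.00 = 0.06894 mol
mass of As2O3 = 0.06894 × 197.84 = 13.64 g
% As2O3 = 13.64 / 23.04 × 100 = 59.20 %

59.20 %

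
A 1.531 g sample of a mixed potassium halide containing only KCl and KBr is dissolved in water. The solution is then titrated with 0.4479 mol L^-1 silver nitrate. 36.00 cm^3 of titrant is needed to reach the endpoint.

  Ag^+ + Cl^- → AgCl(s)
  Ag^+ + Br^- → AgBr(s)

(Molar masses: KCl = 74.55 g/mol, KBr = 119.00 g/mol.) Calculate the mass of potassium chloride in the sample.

0.6504 g

n(AgNO3) = 0.03600 × 0.4479 = 0.01612 mol
Let x = n(KCl), y = n(KBr).
Titrant: 1x + 1y = 0.01612;  mass: 74.55x + 119.00y = 1.531
Solving, x = 8.724 × 10^-3 mol, y = 7.400 × 10^-3 mol
mass of KCl = 8.724 × 10^-3 × 74.55 = 0.6504 g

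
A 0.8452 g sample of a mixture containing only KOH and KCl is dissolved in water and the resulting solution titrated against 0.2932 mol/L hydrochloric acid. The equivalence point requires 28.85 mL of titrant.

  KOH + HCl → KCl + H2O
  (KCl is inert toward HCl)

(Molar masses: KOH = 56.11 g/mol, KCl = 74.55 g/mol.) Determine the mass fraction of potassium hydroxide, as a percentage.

56.16 %

n(HCl) = 0.02885 × 0.2932 = 8.459 × 10^-3 mol
Let x = n(KOH), y = n(KCl).
Titrant: 1x = 8.459 × 10^-3;  mass: 56.11x + 74.55y = 0.8452
Solving, x = 8.459 × 10^-3 mol, y = 4.971 × 10^-3 mol
mass of KOH = 8.459 × 10^-3 × 56.11 = 0.4746 g
% KOH = 0.4746 / 0.8452 × 100 = 56.16 %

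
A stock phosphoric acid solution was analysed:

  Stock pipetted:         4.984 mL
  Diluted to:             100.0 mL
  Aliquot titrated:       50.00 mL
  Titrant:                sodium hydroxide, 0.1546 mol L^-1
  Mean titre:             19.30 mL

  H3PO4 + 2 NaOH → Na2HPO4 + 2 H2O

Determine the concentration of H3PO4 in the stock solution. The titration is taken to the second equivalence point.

n(NaOH) = 0.01930 × 0.1546 = 2.984 × 10^-3 mol
From the 1:2 ratio, n(H3PO4) in the aliquot = 1/2 × 2.984 × 10^-3 = 1.492 × 10^-3 mol
[H3PO4]_dilute = 1.492 × 10^-3 / 0.05000 = 0.02984 mol/L
Dilution factor = 100.0 / 4.984 = 20.06
[H3PO4]_stock = 0.02984 × 20.06 = 0.5987 mol/L

0.5987 mol/L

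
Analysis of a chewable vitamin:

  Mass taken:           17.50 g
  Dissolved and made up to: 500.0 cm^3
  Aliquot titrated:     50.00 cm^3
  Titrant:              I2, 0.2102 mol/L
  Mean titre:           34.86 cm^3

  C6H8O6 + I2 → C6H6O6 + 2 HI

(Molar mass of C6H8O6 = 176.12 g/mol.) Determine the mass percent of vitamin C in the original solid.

n(I2) per titration = 0.03486 × 0.2102 = 7.328 × 10^-3 mol
n(C6H8O6) in each aliquot = 7.328 × 10^-3 mol (1:1 ratio)
n(C6H8O6) in the whole flask = 7.328 × 10^-3 × 500.0/50.00 = 0.07328 mol
mass of C6H8O6 = 0.07328 × 176.12 = 12.91 g
% C6H8O6 = 12.91 / 17.50 × 100 = 73.74 %

73.74 %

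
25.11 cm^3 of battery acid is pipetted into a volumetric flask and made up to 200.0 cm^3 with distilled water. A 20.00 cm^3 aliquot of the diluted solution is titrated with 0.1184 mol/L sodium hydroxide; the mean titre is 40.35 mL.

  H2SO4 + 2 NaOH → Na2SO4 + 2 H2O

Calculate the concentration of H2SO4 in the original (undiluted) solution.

n(NaOH) = 0.04035 × 0.1184 = 4.777 × 10^-3 mol
From the 1:2 ratio, n(H2SO4) in the aliquot = 1/2 × 4.777 × 10^-3 = 2.389 × 10^-3 mol
[H2SO4]_dilute = 2.389 × 10^-3 / 0.02000 = 0.1194 mol/L
Dilution factor = 200.0 / 25.11 = 7.965
[H2SO4]_stock = 0.1194 × 7.965 = 0.9513 mol/L

0.9513 mol/L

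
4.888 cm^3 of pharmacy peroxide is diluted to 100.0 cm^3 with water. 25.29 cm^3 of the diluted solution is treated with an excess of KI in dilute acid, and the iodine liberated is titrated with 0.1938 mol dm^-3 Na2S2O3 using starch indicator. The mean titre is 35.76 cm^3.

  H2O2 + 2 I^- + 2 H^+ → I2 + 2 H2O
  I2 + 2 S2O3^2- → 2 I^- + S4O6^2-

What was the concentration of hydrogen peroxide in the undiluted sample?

2.803 mol/L

n(S2O3^2-) = 0.03576 × 0.1938 = 6.930 × 10^-3 mol
n(I2) = n(S2O3^2-)/2 = 3.465 × 10^-3 mol
n(H2O2) in the aliquot = 3.465 × 10^-3 mol (1:1 ratio)
[H2O2]_dilute = 3.465 × 10^-3 / 0.02529 = 0.1370 mol/L
[H2O2]_original = 0.1370 × 100.0/4.888 = 2.803 mol/L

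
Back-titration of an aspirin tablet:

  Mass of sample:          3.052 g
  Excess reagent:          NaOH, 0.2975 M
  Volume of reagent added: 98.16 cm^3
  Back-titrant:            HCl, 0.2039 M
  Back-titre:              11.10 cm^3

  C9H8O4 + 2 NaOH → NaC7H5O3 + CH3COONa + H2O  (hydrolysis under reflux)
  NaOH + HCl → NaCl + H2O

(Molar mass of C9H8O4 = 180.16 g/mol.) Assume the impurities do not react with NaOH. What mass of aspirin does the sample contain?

2.427 g

n(NaOH) added = 0.09816 × 0.2975 = 0.02920 mol
n(HCl) used in back-titration = 0.01110 × 0.2039 = 2.263 × 10^-3 mol
n(NaOH) left over = 2.263 × 10^-3 mol (1:1 ratio)
n(NaOH) consumed by analyte = 0.02920 − 2.263 × 10^-3 = 0.02694 mol
From the 1:2 ratio, n(C9H8O4) = 1/2 × 0.02694 = 0.01347 mol
mass of C9H8O4 = 0.01347 × 180.16 = 2.427 g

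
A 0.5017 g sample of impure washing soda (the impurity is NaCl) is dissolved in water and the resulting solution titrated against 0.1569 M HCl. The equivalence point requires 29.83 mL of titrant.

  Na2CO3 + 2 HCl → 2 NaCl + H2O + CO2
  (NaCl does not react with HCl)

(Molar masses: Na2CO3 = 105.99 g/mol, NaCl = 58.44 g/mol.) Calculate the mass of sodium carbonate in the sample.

0.2480 g

n(HCl) = 0.02983 × 0.1569 = 4.680 × 10^-3 mol
Let x = n(Na2CO3), y = n(NaCl).
Titrant: 2x = 4.680 × 10^-3;  mass: 105.99x + 58.44y = 0.5017
Solving, x = 2.340 × 10^-3 mol, y = 4.341 × 10^-3 mol
mass of Na2CO3 = 2.340 × 10^-3 × 105.99 = 0.2480 g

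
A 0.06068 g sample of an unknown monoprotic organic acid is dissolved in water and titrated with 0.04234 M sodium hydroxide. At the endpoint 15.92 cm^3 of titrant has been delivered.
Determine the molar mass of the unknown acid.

90.02 g/mol

n(NaOH) = 0.01592 L × 0.04234 mol/L = 6.741 × 10^-4 mol
n(HA) = 6.741 × 10^-4 mol (1:1 ratio)
M = m / n = 0.06068 g / 6.741 × 10^-4 mol = 90.02 g/mol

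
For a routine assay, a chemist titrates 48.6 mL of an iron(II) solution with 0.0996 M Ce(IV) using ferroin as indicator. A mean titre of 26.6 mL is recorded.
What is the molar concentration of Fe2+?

0.0545 M

Ce^4+ + Fe^2+ → Ce^3+ + Fe^3+
n(Ce4+) = 0.0266 L × 0.0996 mol/L = 2.65 × 10^-3 mol
n(Fe2+) = 2.65 × 10^-3 mol (1:1 mole ratio)
[Fe2+] = 2.65 × 10^-3 mol / 0.0486 L = 0.0545 mol/L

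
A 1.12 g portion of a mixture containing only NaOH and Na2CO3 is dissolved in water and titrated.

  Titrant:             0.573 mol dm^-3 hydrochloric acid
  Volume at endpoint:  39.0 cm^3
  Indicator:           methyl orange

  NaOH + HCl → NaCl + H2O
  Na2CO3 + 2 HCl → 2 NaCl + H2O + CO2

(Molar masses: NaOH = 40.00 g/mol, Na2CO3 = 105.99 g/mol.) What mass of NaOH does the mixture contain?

0.198 g

n(HCl) = 0.0390 × 0.573 = 0.0223 mol
Let x = n(NaOH), y = n(Na2CO3).
Titrant: 1x + 2y = 0.0223;  mass: 40.00x + 105.99y = 1.12
Solving, x = 4.95 × 10^-3 mol, y = 8.70 × 10^-3 mol
mass of NaOH = 4.95 × 10^-3 × 40.00 = 0.198 g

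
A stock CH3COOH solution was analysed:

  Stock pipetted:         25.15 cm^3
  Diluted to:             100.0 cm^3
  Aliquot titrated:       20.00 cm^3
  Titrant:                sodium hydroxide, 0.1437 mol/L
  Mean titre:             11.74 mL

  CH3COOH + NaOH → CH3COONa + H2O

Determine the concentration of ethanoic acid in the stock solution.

n(NaOH) = 0.01174 × 0.1437 = 1.687 × 10^-3 mol
n(CH3COOH) in the aliquot = 1.687 × 10^-3 mol (1:1 ratio)
[CH3COOH]_dilute = 1.687 × 10^-3 / 0.02000 = 0.08435 mol/L
Dilution factor = 100.0 / 25.15 = 3.976
[CH3COOH]_stock = 0.08435 × 3.976 = 0.3354 mol/L

0.3354 mol/L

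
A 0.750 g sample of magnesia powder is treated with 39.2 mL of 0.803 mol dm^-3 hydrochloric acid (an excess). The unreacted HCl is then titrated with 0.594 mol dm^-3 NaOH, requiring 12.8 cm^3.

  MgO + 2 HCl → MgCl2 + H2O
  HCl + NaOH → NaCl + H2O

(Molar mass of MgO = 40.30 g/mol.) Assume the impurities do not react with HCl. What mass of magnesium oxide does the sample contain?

n(HCl) added = 0.0392 × 0.803 = 0.0315 mol
n(NaOH) used in back-titration = 0.0128 × 0.594 = 7.60 × 10^-3 mol
n(HCl) left over = 7.60 × 10^-3 mol (1:1 ratio)
n(HCl) consumed by analyte = 0.0315 − 7.60 × 10^-3 = 0.0239 mol
From the 1:2 ratio, n(MgO) = 1/2 × 0.0239 = 0.0119 mol
mass of MgO = 0.0119 × 40.30 = 0.481 g

0.481 g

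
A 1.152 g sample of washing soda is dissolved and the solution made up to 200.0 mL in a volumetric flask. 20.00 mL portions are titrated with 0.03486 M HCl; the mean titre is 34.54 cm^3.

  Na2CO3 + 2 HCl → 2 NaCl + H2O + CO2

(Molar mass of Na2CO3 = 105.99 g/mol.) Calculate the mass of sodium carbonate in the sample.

0.6381 g

n(HCl) per titration = 0.03454 × 0.03486 = 1.204 × 10^-3 mol
From the 1:2 ratio, n(Na2CO3) in each aliquot = 1/2 × 1.204 × 10^-3 = 6.020 × 10^-4 mol
n(Na2CO3) in the whole flask = 6.020 × 10^-4 × 200.0/20.00 = 6.020 × 10^-3 mol
mass of Na2CO3 = 6.020 × 10^-3 × 105.99 = 0.6381 g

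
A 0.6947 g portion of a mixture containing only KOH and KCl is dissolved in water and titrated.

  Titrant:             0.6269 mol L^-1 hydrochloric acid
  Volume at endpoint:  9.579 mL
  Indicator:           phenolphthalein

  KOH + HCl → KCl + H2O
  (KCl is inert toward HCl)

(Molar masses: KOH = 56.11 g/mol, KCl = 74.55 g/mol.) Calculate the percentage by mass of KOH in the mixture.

n(HCl) = 0.009579 × 0.6269 = 6.005 × 10^-3 mol
Let x = n(KOH), y = n(KCl).
Titrant: 1x = 6.005 × 10^-3;  mass: 56.11x + 74.55y = 0.6947
Solving, x = 6.005 × 10^-3 mol, y = 4.799 × 10^-3 mol
mass of KOH = 6.005 × 10^-3 × 56.11 = 0.3369 g
% KOH = 0.3369 / 0.6947 × 100 = 48.50 %

48.50 %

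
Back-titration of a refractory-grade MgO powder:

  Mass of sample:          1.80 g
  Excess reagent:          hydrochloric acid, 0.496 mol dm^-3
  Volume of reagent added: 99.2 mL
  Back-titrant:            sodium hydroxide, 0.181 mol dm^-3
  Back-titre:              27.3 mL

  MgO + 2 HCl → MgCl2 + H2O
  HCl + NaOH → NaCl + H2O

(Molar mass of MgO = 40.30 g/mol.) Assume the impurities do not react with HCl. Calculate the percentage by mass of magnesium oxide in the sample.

n(HCl) added = 0.0992 × 0.496 = 0.0492 mol
n(NaOH) used in back-titration = 0.0273 × 0.181 = 4.94 × 10^-3 mol
n(HCl) left over = 4.94 × 10^-3 mol (1:1 ratio)
n(HCl) consumed by analyte = 0.0492 − 4.94 × 10^-3 = 0.0443 mol
From the 1:2 ratio, n(MgO) = 1/2 × 0.0443 = 0.0221 mol
mass of MgO = 0.0221 × 40.30 = 0.892 g
% MgO = 0.892 / 1.80 × 100 = 49.5 %

49.5 %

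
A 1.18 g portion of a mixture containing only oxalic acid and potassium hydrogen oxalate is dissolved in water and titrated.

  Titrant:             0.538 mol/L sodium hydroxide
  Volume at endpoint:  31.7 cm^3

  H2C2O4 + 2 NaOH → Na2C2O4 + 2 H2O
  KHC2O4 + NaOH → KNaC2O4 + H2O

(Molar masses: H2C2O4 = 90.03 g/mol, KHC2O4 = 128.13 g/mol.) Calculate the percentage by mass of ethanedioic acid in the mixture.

46.1 %

n(NaOH) = 0.0317 × 0.538 = 0.0171 mol
Let x = n(H2C2O4), y = n(KHC2O4).
Titrant: 2x + 1y = 0.0171;  mass: 90.03x + 128.13y = 1.18
Solving, x = 6.05 × 10^-3 mol, y = 4.96 × 10^-3 mol
mass of H2C2O4 = 6.05 × 10^-3 × 90.03 = 0.544 g
% H2C2O4 = 0.544 / 1.18 × 100 = 46.1 %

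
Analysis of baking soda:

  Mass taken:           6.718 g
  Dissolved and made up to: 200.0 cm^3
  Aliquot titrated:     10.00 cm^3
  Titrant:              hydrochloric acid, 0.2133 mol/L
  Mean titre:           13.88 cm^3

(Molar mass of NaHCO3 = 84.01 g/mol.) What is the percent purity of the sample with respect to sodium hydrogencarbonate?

74.05 %

NaHCO3 + HCl → NaCl + H2O + CO2
n(HCl) per titration = 0.01388 × 0.2133 = 2.961 × 10^-3 mol
n(NaHCO3) in each aliquot = 2.961 × 10^-3 mol (1:1 ratio)
n(NaHCO3) in the whole flask = 2.961 × 10^-3 × 200.0/10.00 = 0.05921 mol
mass of NaHCO3 = 0.05921 × 84.01 = 4.974 g
% NaHCO3 = 4.974 / 6.718 × 100 = 74.05 %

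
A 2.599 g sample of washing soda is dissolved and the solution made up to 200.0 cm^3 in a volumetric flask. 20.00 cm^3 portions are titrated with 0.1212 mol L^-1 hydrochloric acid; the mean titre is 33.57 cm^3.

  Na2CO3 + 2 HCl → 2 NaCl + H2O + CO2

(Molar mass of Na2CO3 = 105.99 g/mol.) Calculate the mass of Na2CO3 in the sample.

2.156 g

n(HCl) per titration = 0.03357 × 0.1212 = 4.069 × 10^-3 mol
From the 1:2 ratio, n(Na2CO3) in each aliquot = 1/2 × 4.069 × 10^-3 = 2.034 × 10^-3 mol
n(Na2CO3) in the whole flask = 2.034 × 10^-3 × 200.0/20.00 = 0.02034 mol
mass of Na2CO3 = 0.02034 × 105.99 = 2.156 g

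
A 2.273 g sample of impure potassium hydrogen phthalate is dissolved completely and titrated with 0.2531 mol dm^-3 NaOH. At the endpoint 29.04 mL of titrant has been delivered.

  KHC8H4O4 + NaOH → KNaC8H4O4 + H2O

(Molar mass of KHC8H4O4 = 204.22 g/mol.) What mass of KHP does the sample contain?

n(NaOH) = 0.02904 L × 0.2531 mol/L = 7.350 × 10^-3 mol
n(KHC8H4O4) = 7.350 × 10^-3 mol (1:1 ratio)
mass of KHC8H4O4 = 7.350 × 10^-3 × 204.22 g/mol = 1.501 g

1.501 g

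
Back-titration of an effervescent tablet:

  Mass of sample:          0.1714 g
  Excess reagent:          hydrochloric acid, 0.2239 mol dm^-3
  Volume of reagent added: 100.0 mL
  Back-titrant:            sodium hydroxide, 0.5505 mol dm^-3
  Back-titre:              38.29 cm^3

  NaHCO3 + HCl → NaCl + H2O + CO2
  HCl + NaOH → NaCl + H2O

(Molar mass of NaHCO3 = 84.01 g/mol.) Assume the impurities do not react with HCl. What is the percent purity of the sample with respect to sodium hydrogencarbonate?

n(HCl) added = 0.1000 × 0.2239 = 0.02239 mol
n(NaOH) used in back-titration = 0.03829 × 0.5505 = 0.02108 mol
n(HCl) left over = 0.02108 mol (1:1 ratio)
n(HCl) consumed by analyte = 0.02239 − 0.02108 = 1.311 × 10^-3 mol
n(NaHCO3) = 1.311 × 10^-3 mol (1:1 ratio)
mass of NaHCO3 = 1.311 × 10^-3 × 84.01 = 0.1102 g
% NaHCO3 = 0.1102 / 0.1714 × 100 = 64.27 %

64.27 %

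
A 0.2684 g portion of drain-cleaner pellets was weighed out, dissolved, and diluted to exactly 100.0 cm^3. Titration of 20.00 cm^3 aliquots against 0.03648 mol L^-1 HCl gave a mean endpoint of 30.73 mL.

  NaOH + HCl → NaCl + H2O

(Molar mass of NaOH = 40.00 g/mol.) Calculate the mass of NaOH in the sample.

0.2242 g

n(HCl) per titration = 0.03073 × 0.03648 = 1.121 × 10^-3 mol
n(NaOH) in each aliquot = 1.121 × 10^-3 mol (1:1 ratio)
n(NaOH) in the whole flask = 1.121 × 10^-3 × 100.0/20.00 = 5.605 × 10^-3 mol
mass of NaOH = 5.605 × 10^-3 × 40.00 = 0.2242 g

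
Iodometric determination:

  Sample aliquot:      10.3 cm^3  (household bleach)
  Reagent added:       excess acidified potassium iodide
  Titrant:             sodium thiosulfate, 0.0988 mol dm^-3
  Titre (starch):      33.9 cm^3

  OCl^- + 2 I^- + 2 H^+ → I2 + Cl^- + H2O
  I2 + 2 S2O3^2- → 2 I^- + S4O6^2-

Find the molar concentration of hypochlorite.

0.163 mol/L

n(S2O3^2-) = 0.0339 × 0.0988 = 3.35 × 10^-3 mol
n(I2) = n(S2O3^2-)/2 = 1.67 × 10^-3 mol
n(OCl^-) in the aliquot = 1.67 × 10^-3 mol (1:1 ratio)
[OCl^-] = 1.67 × 10^-3 / 0.0103 = 0.163 mol/L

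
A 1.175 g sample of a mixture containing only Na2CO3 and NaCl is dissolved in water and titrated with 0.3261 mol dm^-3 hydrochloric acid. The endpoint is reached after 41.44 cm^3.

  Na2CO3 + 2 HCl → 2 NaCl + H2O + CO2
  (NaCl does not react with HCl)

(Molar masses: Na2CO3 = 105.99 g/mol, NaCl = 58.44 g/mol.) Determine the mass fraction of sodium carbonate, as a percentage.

60.95 %

n(HCl) = 0.04144 × 0.3261 = 0.01351 mol
Let x = n(Na2CO3), y = n(NaCl).
Titrant: 2x = 0.01351;  mass: 105.99x + 58.44y = 1.175
Solving, x = 6.757 × 10^-3 mol, y = 7.852 × 10^-3 mol
mass of Na2CO3 = 6.757 × 10^-3 × 105.99 = 0.7162 g
% Na2CO3 = 0.7162 / 1.175 × 100 = 60.95 %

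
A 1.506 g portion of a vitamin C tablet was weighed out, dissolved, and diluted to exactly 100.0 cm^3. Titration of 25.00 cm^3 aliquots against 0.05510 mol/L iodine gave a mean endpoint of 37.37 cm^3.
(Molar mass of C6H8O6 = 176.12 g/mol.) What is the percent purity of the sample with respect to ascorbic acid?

C6H8O6 + I2 → C6H6O6 + 2 HI
n(I2) per titration = 0.03737 × 0.05510 = 2.059 × 10^-3 mol
n(C6H8O6) in each aliquot = 2.059 × 10^-3 mol (1:1 ratio)
n(C6H8O6) in the whole flask = 2.059 × 10^-3 × 100.0/25.00 = 8.236 × 10^-3 mol
mass of C6H8O6 = 8.236 × 10^-3 × 176.12 = 1.451 g
% C6H8O6 = 1.451 / 1.506 × 100 = 96.32 %

96.32 %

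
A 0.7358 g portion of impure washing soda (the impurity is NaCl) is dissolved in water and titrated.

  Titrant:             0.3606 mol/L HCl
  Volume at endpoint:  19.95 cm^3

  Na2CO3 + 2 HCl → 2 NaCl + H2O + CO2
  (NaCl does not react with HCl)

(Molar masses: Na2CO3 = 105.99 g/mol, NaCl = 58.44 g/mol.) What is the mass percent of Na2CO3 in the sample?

n(HCl) = 0.01995 × 0.3606 = 7.194 × 10^-3 mol
Let x = n(Na2CO3), y = n(NaCl).
Titrant: 2x = 7.194 × 10^-3;  mass: 105.99x + 58.44y = 0.7358
Solving, x = 3.597 × 10^-3 mol, y = 6.067 × 10^-3 mol
mass of Na2CO3 = 3.597 × 10^-3 × 105.99 = 0.3812 g
% Na2CO3 = 0.3812 / 0.7358 × 100 = 51.81 %

51.81 %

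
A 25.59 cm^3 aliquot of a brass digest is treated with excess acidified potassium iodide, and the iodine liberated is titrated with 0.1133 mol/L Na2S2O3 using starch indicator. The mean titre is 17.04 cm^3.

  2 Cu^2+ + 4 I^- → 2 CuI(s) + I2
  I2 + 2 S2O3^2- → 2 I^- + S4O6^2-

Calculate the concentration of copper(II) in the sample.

0.07544 mol/L

n(S2O3^2-) = 0.01704 × 0.1133 = 1.931 × 10^-3 mol
n(I2) = n(S2O3^2-)/2 = 9.653 × 10^-4 mol
From the 2:1 ratio, n(Cu2+) in the aliquot = 2/1 × 9.653 × 10^-4 = 1.931 × 10^-3 mol
[Cu2+] = 1.931 × 10^-3 / 0.02559 = 0.07544 mol/L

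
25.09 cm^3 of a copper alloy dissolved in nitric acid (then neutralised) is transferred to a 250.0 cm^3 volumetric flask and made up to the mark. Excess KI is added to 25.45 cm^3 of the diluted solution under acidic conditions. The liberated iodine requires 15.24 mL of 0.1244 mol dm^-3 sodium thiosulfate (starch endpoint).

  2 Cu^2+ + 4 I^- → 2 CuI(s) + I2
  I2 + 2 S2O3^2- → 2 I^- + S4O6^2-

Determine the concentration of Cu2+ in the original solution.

0.7423 mol/L

n(S2O3^2-) = 0.01524 × 0.1244 = 1.896 × 10^-3 mol
n(I2) = n(S2O3^2-)/2 = 9.479 × 10^-4 mol
From the 2:1 ratio, n(Cu2+) in the aliquot = 2/1 × 9.479 × 10^-4 = 1.896 × 10^-3 mol
[Cu2+]_dilute = 1.896 × 10^-3 / 0.02545 = 0.07449 mol/L
[Cu2+]_original = 0.07449 × 250.0/25.09 = 0.7423 mol/L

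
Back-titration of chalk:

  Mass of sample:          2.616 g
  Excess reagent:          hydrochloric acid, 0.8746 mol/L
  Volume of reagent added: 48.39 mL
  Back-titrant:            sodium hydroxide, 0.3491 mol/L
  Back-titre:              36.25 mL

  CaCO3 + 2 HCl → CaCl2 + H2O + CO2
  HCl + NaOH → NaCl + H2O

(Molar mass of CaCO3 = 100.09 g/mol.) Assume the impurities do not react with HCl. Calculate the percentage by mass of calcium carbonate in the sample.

n(HCl) added = 0.04839 × 0.8746 = 0.04232 mol
n(NaOH) used in back-titration = 0.03625 × 0.3491 = 0.01265 mol
n(HCl) left over = 0.01265 mol (1:1 ratio)
n(HCl) consumed by analyte = 0.04232 − 0.01265 = 0.02967 mol
From the 1:2 ratio, n(CaCO3) = 1/2 × 0.02967 = 0.01483 mol
mass of CaCO3 = 0.01483 × 100.09 = 1.485 g
% CaCO3 = 1.485 / 2.616 × 100 = 56.75 %

56.75 %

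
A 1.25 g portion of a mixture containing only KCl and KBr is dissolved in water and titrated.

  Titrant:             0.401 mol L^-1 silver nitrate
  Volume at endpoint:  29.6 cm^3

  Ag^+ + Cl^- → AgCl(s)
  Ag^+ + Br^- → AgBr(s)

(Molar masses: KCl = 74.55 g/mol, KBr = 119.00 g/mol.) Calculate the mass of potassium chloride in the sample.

n(AgNO3) = 0.0296 × 0.401 = 0.0119 mol
Let x = n(KCl), y = n(KBr).
Titrant: 1x + 1y = 0.0119;  mass: 74.55x + 119.00y = 1.25
Solving, x = 3.66 × 10^-3 mol, y = 8.21 × 10^-3 mol
mass of KCl = 3.66 × 10^-3 × 74.55 = 0.273 g

0.273 g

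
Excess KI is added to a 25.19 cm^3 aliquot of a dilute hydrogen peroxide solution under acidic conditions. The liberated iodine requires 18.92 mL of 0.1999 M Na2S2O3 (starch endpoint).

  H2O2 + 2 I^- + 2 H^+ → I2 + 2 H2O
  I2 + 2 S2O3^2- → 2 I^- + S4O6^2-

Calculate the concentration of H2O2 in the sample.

n(S2O3^2-) = 0.01892 × 0.1999 = 3.782 × 10^-3 mol
n(I2) = n(S2O3^2-)/2 = 1.891 × 10^-3 mol
n(H2O2) in the aliquot = 1.891 × 10^-3 mol (1:1 ratio)
[H2O2] = 1.891 × 10^-3 / 0.02519 = 0.07507 mol/L

0.07507 M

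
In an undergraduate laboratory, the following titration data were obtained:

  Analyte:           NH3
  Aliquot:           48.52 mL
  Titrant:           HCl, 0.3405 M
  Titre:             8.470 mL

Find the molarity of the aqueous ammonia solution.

NH3 + HCl → NH4Cl
n(HCl) = 0.008470 L × 0.3405 mol/L = 2.884 × 10^-3 mol
n(NH3) = 2.884 × 10^-3 mol (1:1 mole ratio)
[NH3] = 2.884 × 10^-3 mol / 0.04852 L = 0.05944 mol/L

0.05944 M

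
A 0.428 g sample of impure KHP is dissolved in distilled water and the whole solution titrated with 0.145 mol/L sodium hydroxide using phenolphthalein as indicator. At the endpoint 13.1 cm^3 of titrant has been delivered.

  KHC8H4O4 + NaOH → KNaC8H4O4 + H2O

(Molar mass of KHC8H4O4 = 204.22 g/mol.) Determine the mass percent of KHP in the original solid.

n(NaOH) = 0.0131 L × 0.145 mol/L = 1.90 × 10^-3 mol
n(KHC8H4O4) = 1.90 × 10^-3 mol (1:1 ratio)
mass of KHC8H4O4 = 1.90 × 10^-3 × 204.22 g/mol = 0.388 g
% KHC8H4O4 = 0.388 / 0.428 × 100 = 90.6 %

90.6 %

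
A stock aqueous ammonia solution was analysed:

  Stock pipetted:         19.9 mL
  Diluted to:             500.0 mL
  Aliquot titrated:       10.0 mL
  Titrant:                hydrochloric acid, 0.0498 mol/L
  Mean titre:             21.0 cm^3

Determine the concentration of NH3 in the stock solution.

2.63 mol/L

NH3 + HCl → NH4Cl
n(HCl) = 0.0210 × 0.0498 = 1.05 × 10^-3 mol
n(NH3) in the aliquot = 1.05 × 10^-3 mol (1:1 ratio)
[NH3]_dilute = 1.05 × 10^-3 / 0.0100 = 0.105 mol/L
Dilution factor = 500.0 / 19.9 = 25.13
[NH3]_stock = 0.105 × 25.13 = 2.63 mol/L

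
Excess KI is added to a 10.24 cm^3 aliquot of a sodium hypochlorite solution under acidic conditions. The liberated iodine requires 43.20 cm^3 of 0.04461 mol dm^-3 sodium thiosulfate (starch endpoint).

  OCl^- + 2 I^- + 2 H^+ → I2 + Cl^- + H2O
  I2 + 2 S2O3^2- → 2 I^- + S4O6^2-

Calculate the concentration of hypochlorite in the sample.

0.09410 mol/L

n(S2O3^2-) = 0.04320 × 0.04461 = 1.927 × 10^-3 mol
n(I2) = n(S2O3^2-)/2 = 9.636 × 10^-4 mol
n(OCl^-) in the aliquot = 9.636 × 10^-4 mol (1:1 ratio)
[OCl^-] = 9.636 × 10^-4 / 0.01024 = 0.09410 mol/L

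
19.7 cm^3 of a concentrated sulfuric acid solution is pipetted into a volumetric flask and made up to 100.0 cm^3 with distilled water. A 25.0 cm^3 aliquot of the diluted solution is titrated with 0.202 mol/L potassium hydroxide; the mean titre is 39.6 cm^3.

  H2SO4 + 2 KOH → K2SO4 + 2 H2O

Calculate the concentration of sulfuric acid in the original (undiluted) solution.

0.812 mol/L

n(KOH) = 0.0396 × 0.202 = 8.00 × 10^-3 mol
From the 1:2 ratio, n(H2SO4) in the aliquot = 1/2 × 8.00 × 10^-3 = 4.00 × 10^-3 mol
[H2SO4]_dilute = 4.00 × 10^-3 / 0.0250 = 0.160 mol/L
Dilution factor = 100.0 / 19.7 = 5.076
[H2SO4]_stock = 0.160 × 5.076 = 0.812 mol/L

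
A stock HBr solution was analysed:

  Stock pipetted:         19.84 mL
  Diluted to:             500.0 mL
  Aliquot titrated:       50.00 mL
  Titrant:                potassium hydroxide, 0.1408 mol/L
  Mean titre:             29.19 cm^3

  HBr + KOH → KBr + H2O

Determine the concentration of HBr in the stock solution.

2.072 mol/L

n(KOH) = 0.02919 × 0.1408 = 4.110 × 10^-3 mol
n(HBr) in the aliquot = 4.110 × 10^-3 mol (1:1 ratio)
[HBr]_dilute = 4.110 × 10^-3 / 0.05000 = 0.08220 mol/L
Dilution factor = 500.0 / 19.84 = 25.20
[HBr]_stock = 0.08220 × 25.20 = 2.072 mol/L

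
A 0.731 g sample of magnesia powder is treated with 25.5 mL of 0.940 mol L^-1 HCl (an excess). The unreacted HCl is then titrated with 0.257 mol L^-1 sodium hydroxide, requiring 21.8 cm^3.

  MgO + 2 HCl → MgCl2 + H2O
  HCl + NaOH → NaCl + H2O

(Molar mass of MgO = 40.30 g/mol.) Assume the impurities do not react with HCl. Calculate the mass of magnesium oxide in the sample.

0.370 g

n(HCl) added = 0.0255 × 0.940 = 0.0240 mol
n(NaOH) used in back-titration = 0.0218 × 0.257 = 5.60 × 10^-3 mol
n(HCl) left over = 5.60 × 10^-3 mol (1:1 ratio)
n(HCl) consumed by analyte = 0.0240 − 5.60 × 10^-3 = 0.0184 mol
From the 1:2 ratio, n(MgO) = 1/2 × 0.0184 = 9.18 × 10^-3 mol
mass of MgO = 9.18 × 10^-3 × 40.30 = 0.370 g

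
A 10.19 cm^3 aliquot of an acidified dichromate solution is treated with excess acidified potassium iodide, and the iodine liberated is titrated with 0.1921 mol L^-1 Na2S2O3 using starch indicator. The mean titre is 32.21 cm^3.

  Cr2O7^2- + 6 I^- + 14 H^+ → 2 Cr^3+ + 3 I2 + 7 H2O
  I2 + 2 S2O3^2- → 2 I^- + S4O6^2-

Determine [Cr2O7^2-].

0.1012 mol/L

n(S2O3^2-) = 0.03221 × 0.1921 = 6.188 × 10^-3 mol
n(I2) = n(S2O3^2-)/2 = 3.094 × 10^-3 mol
From the 1:3 ratio, n(Cr2O7^2-) in the aliquot = 1/3 × 3.094 × 10^-3 = 1.031 × 10^-3 mol
[Cr2O7^2-] = 1.031 × 10^-3 / 0.01019 = 0.1012 mol/L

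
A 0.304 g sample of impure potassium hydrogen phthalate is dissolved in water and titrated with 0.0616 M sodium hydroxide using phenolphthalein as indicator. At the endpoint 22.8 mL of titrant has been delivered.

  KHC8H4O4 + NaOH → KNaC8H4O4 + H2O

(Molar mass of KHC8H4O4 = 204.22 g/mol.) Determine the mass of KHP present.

n(NaOH) = 0.0228 L × 0.0616 mol/L = 1.40 × 10^-3 mol
n(KHC8H4O4) = 1.40 × 10^-3 mol (1:1 ratio)
mass of KHC8H4O4 = 1.40 × 10^-3 × 204.22 g/mol = 0.287 g

0.287 g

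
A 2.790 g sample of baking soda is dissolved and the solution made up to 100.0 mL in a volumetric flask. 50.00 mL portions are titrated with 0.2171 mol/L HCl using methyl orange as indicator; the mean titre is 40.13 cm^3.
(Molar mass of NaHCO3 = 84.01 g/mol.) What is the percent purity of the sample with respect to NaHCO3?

52.47 %

NaHCO3 + HCl → NaCl + H2O + CO2
n(HCl) per titration = 0.04013 × 0.2171 = 8.712 × 10^-3 mol
n(NaHCO3) in each aliquot = 8.712 × 10^-3 mol (1:1 ratio)
n(NaHCO3) in the whole flask = 8.712 × 10^-3 × 100.0/50.00 = 0.01742 mol
mass of NaHCO3 = 0.01742 × 84.01 = 1.464 g
% NaHCO3 = 1.464 / 2.790 × 100 = 52.47 %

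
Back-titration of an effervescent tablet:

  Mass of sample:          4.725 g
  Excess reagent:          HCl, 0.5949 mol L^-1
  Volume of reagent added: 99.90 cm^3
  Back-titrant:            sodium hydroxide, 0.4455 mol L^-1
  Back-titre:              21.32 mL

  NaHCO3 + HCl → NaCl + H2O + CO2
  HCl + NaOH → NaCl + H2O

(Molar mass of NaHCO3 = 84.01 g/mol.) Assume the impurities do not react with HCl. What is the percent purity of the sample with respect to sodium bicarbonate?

n(HCl) added = 0.09990 × 0.5949 = 0.05943 mol
n(NaOH) used in back-titration = 0.02132 × 0.4455 = 9.498 × 10^-3 mol
n(HCl) left over = 9.498 × 10^-3 mol (1:1 ratio)
n(HCl) consumed by analyte = 0.05943 − 9.498 × 10^-3 = 0.04993 mol
n(NaHCO3) = 0.04993 mol (1:1 ratio)
mass of NaHCO3 = 0.04993 × 84.01 = 4.195 g
% NaHCO3 = 4.195 / 4.725 × 100 = 88.78 %

88.78 %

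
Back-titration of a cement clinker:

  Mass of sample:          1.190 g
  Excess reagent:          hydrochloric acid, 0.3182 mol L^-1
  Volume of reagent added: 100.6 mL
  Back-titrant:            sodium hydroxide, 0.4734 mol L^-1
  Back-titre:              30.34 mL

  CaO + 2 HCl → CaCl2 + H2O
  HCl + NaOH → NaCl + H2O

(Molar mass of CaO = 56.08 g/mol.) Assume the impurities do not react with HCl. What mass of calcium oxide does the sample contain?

n(HCl) added = 0.1006 × 0.3182 = 0.03201 mol
n(NaOH) used in back-titration = 0.03034 × 0.4734 = 0.01436 mol
n(HCl) left over = 0.01436 mol (1:1 ratio)
n(HCl) consumed by analyte = 0.03201 − 0.01436 = 0.01765 mol
From the 1:2 ratio, n(CaO) = 1/2 × 0.01765 = 8.824 × 10^-3 mol
mass of CaO = 8.824 × 10^-3 × 56.08 = 0.4948 g

0.4948 g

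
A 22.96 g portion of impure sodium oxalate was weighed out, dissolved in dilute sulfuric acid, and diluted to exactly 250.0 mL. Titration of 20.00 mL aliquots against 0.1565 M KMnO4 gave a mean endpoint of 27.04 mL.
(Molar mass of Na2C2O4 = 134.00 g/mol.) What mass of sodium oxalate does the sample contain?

17.72 g

2 MnO4^- + 5 C2O4^2- + 16 H^+ → 2 Mn^2+ + 10 CO2 + 8 H2O
n(KMnO4) per titration = 0.02704 × 0.1565 = 4.232 × 10^-3 mol
From the 5:2 ratio, n(Na2C2O4) in each aliquot = 5/2 × 4.232 × 10^-3 = 0.01058 mol
n(Na2C2O4) in the whole flask = 0.01058 × 250.0/20.00 = 0.1322 mol
mass of Na2C2O4 = 0.1322 × 134.00 = 17.72 g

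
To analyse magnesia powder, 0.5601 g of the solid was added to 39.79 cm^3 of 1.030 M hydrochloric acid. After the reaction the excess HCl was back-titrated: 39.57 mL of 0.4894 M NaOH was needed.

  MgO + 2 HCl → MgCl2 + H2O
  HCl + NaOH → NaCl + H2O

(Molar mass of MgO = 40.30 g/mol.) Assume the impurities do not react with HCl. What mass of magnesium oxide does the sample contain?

0.4356 g

n(HCl) added = 0.03979 × 1.030 = 0.04098 mol
n(NaOH) used in back-titration = 0.03957 × 0.4894 = 0.01937 mol
n(HCl) left over = 0.01937 mol (1:1 ratio)
n(HCl) consumed by analyte = 0.04098 − 0.01937 = 0.02162 mol
From the 1:2 ratio, n(MgO) = 1/2 × 0.02162 = 0.01081 mol
mass of MgO = 0.01081 × 40.30 = 0.4356 g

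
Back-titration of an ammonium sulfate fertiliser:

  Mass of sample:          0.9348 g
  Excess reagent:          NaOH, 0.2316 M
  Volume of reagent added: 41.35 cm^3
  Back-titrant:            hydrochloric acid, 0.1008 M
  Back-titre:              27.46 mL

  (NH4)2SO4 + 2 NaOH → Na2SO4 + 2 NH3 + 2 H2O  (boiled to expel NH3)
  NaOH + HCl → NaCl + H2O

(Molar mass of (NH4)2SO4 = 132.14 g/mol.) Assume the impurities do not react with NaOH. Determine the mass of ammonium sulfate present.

0.4499 g

n(NaOH) added = 0.04135 × 0.2316 = 9.577 × 10^-3 mol
n(HCl) used in back-titration = 0.02746 × 0.1008 = 2.768 × 10^-3 mol
n(NaOH) left over = 2.768 × 10^-3 mol (1:1 ratio)
n(NaOH) consumed by analyte = 9.577 × 10^-3 − 2.768 × 10^-3 = 6.809 × 10^-3 mol
From the 1:2 ratio, n((NH4)2SO4) = 1/2 × 6.809 × 10^-3 = 3.404 × 10^-3 mol
mass of (NH4)2SO4 = 3.404 × 10^-3 × 132.14 = 0.4499 g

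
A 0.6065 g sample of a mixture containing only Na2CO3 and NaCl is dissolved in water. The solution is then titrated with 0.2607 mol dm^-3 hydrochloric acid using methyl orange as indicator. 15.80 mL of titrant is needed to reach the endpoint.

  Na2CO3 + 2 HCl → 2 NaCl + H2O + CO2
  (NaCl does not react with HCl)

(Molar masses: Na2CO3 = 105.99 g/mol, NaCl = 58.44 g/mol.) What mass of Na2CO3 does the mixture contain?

n(HCl) = 0.01580 × 0.2607 = 4.119 × 10^-3 mol
Let x = n(Na2CO3), y = n(NaCl).
Titrant: 2x = 4.119 × 10^-3;  mass: 105.99x + 58.44y = 0.6065
Solving, x = 2.060 × 10^-3 mol, y = 6.643 × 10^-3 mol
mass of Na2CO3 = 2.060 × 10^-3 × 105.99 = 0.2183 g

0.2183 g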